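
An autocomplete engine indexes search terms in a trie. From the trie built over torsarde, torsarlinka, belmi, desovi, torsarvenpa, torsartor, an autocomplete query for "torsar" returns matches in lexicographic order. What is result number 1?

DFS of the "torsar" subtree visits, in order: "torsarde", "torsarlinka", "torsartor", "torsarvenpa"
The 1st is torsarde.

torsarde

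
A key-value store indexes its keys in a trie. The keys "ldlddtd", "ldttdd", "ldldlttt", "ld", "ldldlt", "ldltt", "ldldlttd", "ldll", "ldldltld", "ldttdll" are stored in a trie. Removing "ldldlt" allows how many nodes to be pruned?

0

A node on "ldldlt"'s path can go only if nothing else ends at it or branches off below it.
Every node on "ldldlt" is still needed (e.g. by "ldldlttt"), so nothing is freed.
Nodes removed: 0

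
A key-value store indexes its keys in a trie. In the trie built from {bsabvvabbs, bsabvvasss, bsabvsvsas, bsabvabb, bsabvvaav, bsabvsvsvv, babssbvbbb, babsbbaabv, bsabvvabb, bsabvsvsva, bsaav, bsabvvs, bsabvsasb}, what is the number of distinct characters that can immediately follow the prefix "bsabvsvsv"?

Walk "bsabvsvsv" from the root, arriving at one node.
Characters that immediately follow "bsabvsvsv" among the stored strings: {a, v}.
That node has 2 child edges.

2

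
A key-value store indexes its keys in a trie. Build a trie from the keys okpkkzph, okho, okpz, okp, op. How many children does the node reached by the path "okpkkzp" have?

Walk "okpkkzp" from the root, arriving at one node.
Characters that immediately follow "okpkkzp" among the stored strings: {h}.
That node has 1 child edge.

1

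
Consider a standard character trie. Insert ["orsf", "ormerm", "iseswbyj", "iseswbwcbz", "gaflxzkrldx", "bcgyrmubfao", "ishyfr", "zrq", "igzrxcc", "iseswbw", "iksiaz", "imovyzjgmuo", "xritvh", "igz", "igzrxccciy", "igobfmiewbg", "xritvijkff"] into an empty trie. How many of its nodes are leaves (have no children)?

14

Leaves are exactly the stored words that no other stored word extends.
Those words: "bcgyrmubfao", "gaflxzkrldx", "igobfmiewbg", "igzrxccciy", "iksiaz", "imovyzjgmuo", "iseswbwcbz", "iseswbyj", "ishyfr", "ormerm", "orsf", "xritvh", "xritvijkff", "zrq"
Leaf count: 14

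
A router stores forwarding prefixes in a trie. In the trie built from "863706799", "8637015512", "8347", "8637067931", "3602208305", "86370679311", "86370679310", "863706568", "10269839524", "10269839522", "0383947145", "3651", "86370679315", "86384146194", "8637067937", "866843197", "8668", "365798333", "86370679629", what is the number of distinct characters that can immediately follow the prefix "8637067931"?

3

Follow the path "8637067931" to its node, then look at its outgoing edges.
Distinct next characters after "8637067931": 0, 1, 5.
That node has 3 child edges.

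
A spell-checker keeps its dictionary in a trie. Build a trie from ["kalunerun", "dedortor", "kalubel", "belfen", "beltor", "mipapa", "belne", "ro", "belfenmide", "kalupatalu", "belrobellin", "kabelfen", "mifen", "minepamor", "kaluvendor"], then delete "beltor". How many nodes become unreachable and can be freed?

3

Walk "beltor" from the leaf back toward the root, removing each node that no remaining word uses.
The suffix "tor" (3 nodes) is used only by "beltor"; the node for "bel" still has the child "f", so pruning stops there.
Nodes removed: 3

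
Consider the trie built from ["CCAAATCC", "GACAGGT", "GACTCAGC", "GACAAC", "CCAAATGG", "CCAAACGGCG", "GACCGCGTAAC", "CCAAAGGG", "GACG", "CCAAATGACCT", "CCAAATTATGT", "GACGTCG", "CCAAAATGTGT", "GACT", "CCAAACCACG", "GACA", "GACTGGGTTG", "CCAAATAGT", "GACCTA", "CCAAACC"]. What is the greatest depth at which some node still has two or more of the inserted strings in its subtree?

Equivalently: take the maximum, over all pairs, of their longest common prefix length.
e.g. "CCAAACC" and "CCAAACCACG" share the prefix "CCAAACC" of length 7; no pair shares a longer one.
Longest shared-prefix length: 7

7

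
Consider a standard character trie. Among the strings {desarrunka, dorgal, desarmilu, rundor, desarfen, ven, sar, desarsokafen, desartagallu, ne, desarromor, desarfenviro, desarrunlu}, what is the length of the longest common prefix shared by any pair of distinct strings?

8

The deepest shared node is where two words last agree before diverging.
"desarfen" and "desarfenviro" agree on "desarfen" (8 characters) before diverging; nothing deeper is shared.
Longest shared-prefix length: 8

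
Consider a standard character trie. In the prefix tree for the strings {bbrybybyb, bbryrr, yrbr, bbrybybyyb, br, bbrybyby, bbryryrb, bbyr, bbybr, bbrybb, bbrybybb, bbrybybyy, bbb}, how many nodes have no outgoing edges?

A leaf is a node with no children — equivalently, the end of a word that is not a proper prefix of any other stored word.
Those words: "bbb", "bbrybb", "bbrybybb", "bbrybybyb", "bbrybybyyb", "bbryrr", "bbryryrb", "bbybr", "bbyr", "br", "yrbr"
Leaf count: 11

11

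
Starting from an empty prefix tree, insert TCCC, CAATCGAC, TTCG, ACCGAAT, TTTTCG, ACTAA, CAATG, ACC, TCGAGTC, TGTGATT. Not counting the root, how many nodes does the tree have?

41

Insert word by word; a character creates a node only if that edge doesn't already exist:
  "TCCC" → 4 new (T, C, C, C)
  "CAATCGAC" → 8 new (C, A, A, T, C, G, A, C)
  "TTCG" → prefix "T" already present; 3 new (T, C, G)
  "ACCGAAT" → 7 new (A, C, C, G, A, A, T)
  "TTTTCG" → prefix "TT" already present; 4 new (T, T, C, G)
  "ACTAA" → prefix "AC" already present; 3 new (T, A, A)
  "CAATG" → prefix "CAAT" already present; 1 new (G)
  "ACC" → prefix "ACC" already present; 0 new (none)
  "TCGAGTC" → prefix "TC" already present; 5 new (G, A, G, T, C)
  "TGTGATT" → prefix "T" already present; 6 new (G, T, G, A, T, T)
Total nodes = 4 + 8 + 3 + 7 + 4 + 3 + 1 + 0 + 5 + 6 = 41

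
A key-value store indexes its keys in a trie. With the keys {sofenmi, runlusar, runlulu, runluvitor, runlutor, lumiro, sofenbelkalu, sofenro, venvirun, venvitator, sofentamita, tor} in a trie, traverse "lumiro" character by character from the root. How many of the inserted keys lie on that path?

1

Walk "lumiro" from the root; an end-of-word marker is hit whenever a stored word is a prefix of "lumiro".
Prefixes of the query that are stored words: "lumiro"
Count: 1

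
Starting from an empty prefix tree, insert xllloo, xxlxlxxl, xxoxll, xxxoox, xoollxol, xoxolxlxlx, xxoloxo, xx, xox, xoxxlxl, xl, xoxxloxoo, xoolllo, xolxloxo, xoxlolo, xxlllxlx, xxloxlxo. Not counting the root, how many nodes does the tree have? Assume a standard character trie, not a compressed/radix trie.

70

Trace insertions, counting only characters that open a new branch:
  "xllloo" → 6 new (x, l, l, l, o, o)
  "xxlxlxxl" → prefix "x" already present; 7 new (x, l, x, l, x, x, l)
  "xxoxll" → prefix "xx" already present; 4 new (o, x, l, l)
  "xxxoox" → prefix "xx" already present; 4 new (x, o, o, x)
  "xoollxol" → prefix "x" already present; 7 new (o, o, l, l, x, o, l)
  "xoxolxlxlx" → prefix "xo" already present; 8 new (x, o, l, x, l, x, l, x)
  "xxoloxo" → prefix "xxo" already present; 4 new (l, o, x, o)
  "xx" → prefix "xx" already present; 0 new (none)
  "xox" → prefix "xox" already present; 0 new (none)
  "xoxxlxl" → prefix "xox" already present; 4 new (x, l, x, l)
  "xl" → prefix "xl" already present; 0 new (none)
  "xoxxloxoo" → prefix "xoxxl" already present; 4 new (o, x, o, o)
  "xoolllo" → prefix "xooll" already present; 2 new (l, o)
  "xolxloxo" → prefix "xo" already present; 6 new (l, x, l, o, x, o)
  "xoxlolo" → prefix "xox" already present; 4 new (l, o, l, o)
  "xxlllxlx" → prefix "xxl" already present; 5 new (l, l, x, l, x)
  "xxloxlxo" → prefix "xxl" already present; 5 new (o, x, l, x, o)
Total nodes = 6 + 7 + 4 + 4 + 7 + 8 + 4 + 0 + 0 + 4 + 0 + 4 + 2 + 6 + 4 + 5 + 5 = 70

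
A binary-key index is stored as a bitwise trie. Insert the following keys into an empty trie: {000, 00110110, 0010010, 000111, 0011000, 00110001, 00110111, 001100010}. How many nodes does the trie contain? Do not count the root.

21

Insert word by word; a character creates a node only if that edge doesn't already exist:
  "000" → 3 new (0, 0, 0)
  "00110110" → prefix "00" already present; 6 new (1, 1, 0, 1, 1, 0)
  "0010010" → prefix "001" already present; 4 new (0, 0, 1, 0)
  "000111" → prefix "000" already present; 3 new (1, 1, 1)
  "0011000" → prefix "00110" already present; 2 new (0, 0)
  "00110001" → prefix "0011000" already present; 1 new (1)
  "00110111" → prefix "0011011" already present; 1 new (1)
  "001100010" → prefix "00110001" already present; 1 new (0)
Total nodes = 3 + 6 + 4 + 3 + 2 + 1 + 1 + 1 = 21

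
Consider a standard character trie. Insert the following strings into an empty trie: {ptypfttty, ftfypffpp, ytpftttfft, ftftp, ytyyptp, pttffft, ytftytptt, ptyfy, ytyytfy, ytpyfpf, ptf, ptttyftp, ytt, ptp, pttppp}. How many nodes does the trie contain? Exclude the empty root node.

67

Trace insertions, counting only characters that open a new branch:
  "ptypfttty" → 9 new (p, t, y, p, f, t, t, t, y)
  "ftfypffpp" → 9 new (f, t, f, y, p, f, f, p, p)
  "ytpftttfft" → 10 new (y, t, p, f, t, t, t, f, f, t)
  "ftftp" → prefix "ftf" already present; 2 new (t, p)
  "ytyyptp" → prefix "yt" already present; 5 new (y, y, p, t, p)
  "pttffft" → prefix "pt" already present; 5 new (t, f, f, f, t)
  "ytftytptt" → prefix "yt" already present; 7 new (f, t, y, t, p, t, t)
  "ptyfy" → prefix "pty" already present; 2 new (f, y)
  "ytyytfy" → prefix "ytyy" already present; 3 new (t, f, y)
  "ytpyfpf" → prefix "ytp" already present; 4 new (y, f, p, f)
  "ptf" → prefix "pt" already present; 1 new (f)
  "ptttyftp" → prefix "ptt" already present; 5 new (t, y, f, t, p)
  "ytt" → prefix "yt" already present; 1 new (t)
  "ptp" → prefix "pt" already present; 1 new (p)
  "pttppp" → prefix "ptt" already present; 3 new (p, p, p)
Total nodes = 9 + 9 + 10 + 2 + 5 + 5 + 7 + 2 + 3 + 4 + 1 + 5 + 1 + 1 + 3 = 67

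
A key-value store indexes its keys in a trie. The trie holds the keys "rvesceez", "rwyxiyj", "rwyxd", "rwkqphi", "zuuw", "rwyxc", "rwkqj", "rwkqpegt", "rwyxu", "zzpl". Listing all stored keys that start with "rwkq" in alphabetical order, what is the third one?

rwkqphi

Words with prefix "rwkq", in lexicographic order: "rwkqj", "rwkqpegt", "rwkqphi"
Position 3: rwkqphi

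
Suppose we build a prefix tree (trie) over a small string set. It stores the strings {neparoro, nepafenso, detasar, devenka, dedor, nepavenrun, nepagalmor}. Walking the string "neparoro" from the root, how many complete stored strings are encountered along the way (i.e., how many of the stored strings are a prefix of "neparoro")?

1

Traverse "neparoro" character by character; count nodes along the way that are marked as word ends.
Prefixes of the query that are stored words: "neparoro"
Count: 1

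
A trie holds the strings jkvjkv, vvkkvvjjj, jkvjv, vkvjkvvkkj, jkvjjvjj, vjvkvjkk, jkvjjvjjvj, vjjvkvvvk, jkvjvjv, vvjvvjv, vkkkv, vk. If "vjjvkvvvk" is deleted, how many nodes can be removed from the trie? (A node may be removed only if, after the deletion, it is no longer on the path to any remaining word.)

Walk "vjjvkvvvk" from the leaf back toward the root, removing each node that no remaining word uses.
The suffix "jvkvvvk" (7 nodes) is used only by "vjjvkvvvk"; the node for "vj" still has the child "v", so pruning stops there.
Nodes removed: 7

7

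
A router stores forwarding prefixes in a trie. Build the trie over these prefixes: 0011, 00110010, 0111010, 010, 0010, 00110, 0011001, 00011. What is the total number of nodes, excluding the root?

19

Trie structure (* marks end of a word):
(root)
└─ 0
   ├─ 0
   │  ├─ 0
   │  │  └─ 1
   │  │     └─ 1 *
   │  └─ 1
   │     ├─ 0 *
   │     └─ 1 *
   │        └─ 0 *
   │           └─ 0
   │              └─ 1 *
   │                 └─ 0 *
   └─ 1
      ├─ 0 *
      └─ 1
         └─ 1
            └─ 0
               └─ 1
                  └─ 0 *
Counting every labelled node above: 19.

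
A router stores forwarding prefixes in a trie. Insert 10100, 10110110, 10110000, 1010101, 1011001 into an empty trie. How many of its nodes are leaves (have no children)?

5

A leaf is a node with no children — equivalently, the end of a word that is not a proper prefix of any other stored word.
Those words: "10100", "1010101", "10110000", "1011001", "10110110"
Leaf count: 5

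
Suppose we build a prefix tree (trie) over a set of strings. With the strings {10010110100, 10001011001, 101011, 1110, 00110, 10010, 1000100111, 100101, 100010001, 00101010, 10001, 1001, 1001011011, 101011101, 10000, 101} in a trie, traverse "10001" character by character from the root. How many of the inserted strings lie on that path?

Check each prefix of "10001" against the stored set — each match is an end-marker on the path.
Prefixes of the query that are stored words: "10001"
Count: 1

1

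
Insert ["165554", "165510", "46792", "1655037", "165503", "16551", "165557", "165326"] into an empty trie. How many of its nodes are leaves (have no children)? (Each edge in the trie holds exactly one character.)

6

A leaf is a node with no children — equivalently, the end of a word that is not a proper prefix of any other stored word.
Those words: "165326", "1655037", "165510", "165554", "165557", "46792"
Leaf count: 6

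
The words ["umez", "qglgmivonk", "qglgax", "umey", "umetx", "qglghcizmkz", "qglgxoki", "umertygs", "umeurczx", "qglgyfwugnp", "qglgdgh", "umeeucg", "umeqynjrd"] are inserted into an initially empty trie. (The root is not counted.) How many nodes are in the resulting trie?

60

For each word, the new-node count is its length minus the longest prefix already in the trie:
  "umez" → 4 new (u, m, e, z)
  "qglgmivonk" → 10 new (q, g, l, g, m, i, v, o, n, k)
  "qglgax" → prefix "qglg" already present; 2 new (a, x)
  "umey" → prefix "ume" already present; 1 new (y)
  "umetx" → prefix "ume" already present; 2 new (t, x)
  "qglghcizmkz" → prefix "qglg" already present; 7 new (h, c, i, z, m, k, z)
  "qglgxoki" → prefix "qglg" already present; 4 new (x, o, k, i)
  "umertygs" → prefix "ume" already present; 5 new (r, t, y, g, s)
  "umeurczx" → prefix "ume" already present; 5 new (u, r, c, z, x)
  "qglgyfwugnp" → prefix "qglg" already present; 7 new (y, f, w, u, g, n, p)
  "qglgdgh" → prefix "qglg" already present; 3 new (d, g, h)
  "umeeucg" → prefix "ume" already present; 4 new (e, u, c, g)
  "umeqynjrd" → prefix "ume" already present; 6 new (q, y, n, j, r, d)
Total nodes = 4 + 10 + 2 + 1 + 2 + 7 + 4 + 5 + 5 + 7 + 3 + 4 + 6 = 60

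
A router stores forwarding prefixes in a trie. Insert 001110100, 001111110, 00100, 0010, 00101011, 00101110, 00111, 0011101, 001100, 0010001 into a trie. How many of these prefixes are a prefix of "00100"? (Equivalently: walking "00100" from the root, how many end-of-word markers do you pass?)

2

Walk "00100" from the root; an end-of-word marker is hit whenever a stored word is a prefix of "00100".
Prefixes of the query that are stored words: "0010", "00100"
Count: 2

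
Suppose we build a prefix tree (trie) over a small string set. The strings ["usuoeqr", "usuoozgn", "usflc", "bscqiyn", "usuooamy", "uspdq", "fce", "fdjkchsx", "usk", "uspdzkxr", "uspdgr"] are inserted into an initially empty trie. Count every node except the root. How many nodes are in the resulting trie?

For each word, the new-node count is its length minus the longest prefix already in the trie:
  "usuoeqr" → 7 new (u, s, u, o, e, q, r)
  "usuoozgn" → prefix "usuo" already present; 4 new (o, z, g, n)
  "usflc" → prefix "us" already present; 3 new (f, l, c)
  "bscqiyn" → 7 new (b, s, c, q, i, y, n)
  "usuooamy" → prefix "usuoo" already present; 3 new (a, m, y)
  "uspdq" → prefix "us" already present; 3 new (p, d, q)
  "fce" → 3 new (f, c, e)
  "fdjkchsx" → prefix "f" already present; 7 new (d, j, k, c, h, s, x)
  "usk" → prefix "us" already present; 1 new (k)
  "uspdzkxr" → prefix "uspd" already present; 4 new (z, k, x, r)
  "uspdgr" → prefix "uspd" already present; 2 new (g, r)
Total nodes = 7 + 4 + 3 + 7 + 3 + 3 + 3 + 7 + 1 + 4 + 2 = 44

44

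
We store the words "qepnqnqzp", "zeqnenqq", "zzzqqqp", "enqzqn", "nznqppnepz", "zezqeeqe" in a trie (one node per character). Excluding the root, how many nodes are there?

45

Insert word by word; a character creates a node only if that edge doesn't already exist:
  "qepnqnqzp" → 9 new (q, e, p, n, q, n, q, z, p)
  "zeqnenqq" → 8 new (z, e, q, n, e, n, q, q)
  "zzzqqqp" → prefix "z" already present; 6 new (z, z, q, q, q, p)
  "enqzqn" → 6 new (e, n, q, z, q, n)
  "nznqppnepz" → 10 new (n, z, n, q, p, p, n, e, p, z)
  "zezqeeqe" → prefix "ze" already present; 6 new (z, q, e, e, q, e)
Total nodes = 9 + 8 + 6 + 6 + 10 + 6 = 45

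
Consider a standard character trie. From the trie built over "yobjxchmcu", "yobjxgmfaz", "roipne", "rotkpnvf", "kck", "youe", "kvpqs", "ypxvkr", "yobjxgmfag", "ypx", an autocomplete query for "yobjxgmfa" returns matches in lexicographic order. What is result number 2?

Words with prefix "yobjxgmfa", in lexicographic order: "yobjxgmfag", "yobjxgmfaz"
The 2nd is yobjxgmfaz.

yobjxgmfaz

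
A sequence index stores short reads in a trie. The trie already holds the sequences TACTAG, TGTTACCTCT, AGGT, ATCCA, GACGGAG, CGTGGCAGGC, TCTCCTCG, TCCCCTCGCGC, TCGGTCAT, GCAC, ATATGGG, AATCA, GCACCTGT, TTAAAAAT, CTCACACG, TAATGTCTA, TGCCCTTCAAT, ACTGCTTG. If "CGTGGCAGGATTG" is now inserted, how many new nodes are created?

Walking "CGTGGCAGGATTG" from the root, the first 9 characters ("CGTGGCAGG") follow existing edges; "A" is the first miss.
So 13 − 9 = 4 new nodes.

4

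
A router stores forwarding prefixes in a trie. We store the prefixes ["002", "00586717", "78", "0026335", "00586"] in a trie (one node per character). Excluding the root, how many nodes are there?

15

Insert word by word; a character creates a node only if that edge doesn't already exist:
  "002" → 3 new (0, 0, 2)
  "00586717" → prefix "00" already present; 6 new (5, 8, 6, 7, 1, 7)
  "78" → 2 new (7, 8)
  "0026335" → prefix "002" already present; 4 new (6, 3, 3, 5)
  "00586" → prefix "00586" already present; 0 new (none)
Total nodes = 3 + 6 + 2 + 4 + 0 = 15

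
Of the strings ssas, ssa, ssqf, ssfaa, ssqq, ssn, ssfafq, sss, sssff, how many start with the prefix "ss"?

Walk to "ss"; the words in its subtree are exactly those with that prefix.
Matches: "ssa", "ssas", "ssfaa", "ssfafq", "ssn", "ssqf", "ssqq", "sss", "sssff"
Count: 9

9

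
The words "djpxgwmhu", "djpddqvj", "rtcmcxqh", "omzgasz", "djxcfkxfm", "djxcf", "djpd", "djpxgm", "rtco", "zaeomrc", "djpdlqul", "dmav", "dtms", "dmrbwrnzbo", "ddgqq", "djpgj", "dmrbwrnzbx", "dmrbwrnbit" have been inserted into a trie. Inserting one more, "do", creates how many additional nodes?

"d" is already a path in the trie; the remaining "o" must be added.
New nodes needed: |"do"| − 1 = 2 − 1 = 1.

1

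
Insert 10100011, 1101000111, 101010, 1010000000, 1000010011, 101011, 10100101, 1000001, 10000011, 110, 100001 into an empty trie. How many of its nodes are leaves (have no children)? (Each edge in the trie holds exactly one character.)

A leaf is a node with no children — equivalently, the end of a word that is not a proper prefix of any other stored word.
Those words: "10000011", "1000010011", "1010000000", "10100011", "10100101", "101010", "101011", "1101000111"
Leaf count: 8

8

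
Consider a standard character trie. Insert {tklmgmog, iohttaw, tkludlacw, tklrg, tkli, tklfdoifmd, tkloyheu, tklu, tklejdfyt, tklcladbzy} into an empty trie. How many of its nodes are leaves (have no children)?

Leaves are exactly the stored words that no other stored word extends.
Those words: "iohttaw", "tklcladbzy", "tklejdfyt", "tklfdoifmd", "tkli", "tklmgmog", "tkloyheu", "tklrg", "tkludlacw"
Leaf count: 9

9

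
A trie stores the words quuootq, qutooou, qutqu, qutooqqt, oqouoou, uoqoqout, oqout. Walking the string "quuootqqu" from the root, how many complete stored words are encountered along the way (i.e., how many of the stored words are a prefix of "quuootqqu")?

1

Traverse "quuootqqu" character by character; count nodes along the way that are marked as word ends.
Prefixes of the query that are stored words: "quuootq"
Count: 1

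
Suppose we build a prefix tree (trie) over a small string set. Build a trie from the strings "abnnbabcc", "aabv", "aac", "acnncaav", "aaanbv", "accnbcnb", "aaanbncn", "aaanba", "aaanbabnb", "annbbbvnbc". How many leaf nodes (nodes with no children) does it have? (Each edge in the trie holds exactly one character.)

A leaf is a node with no children — equivalently, the end of a word that is not a proper prefix of any other stored word.
Those words: "aaanbabnb", "aaanbncn", "aaanbv", "aabv", "aac", "abnnbabcc", "accnbcnb", "acnncaav", "annbbbvnbc"
Leaf count: 9

9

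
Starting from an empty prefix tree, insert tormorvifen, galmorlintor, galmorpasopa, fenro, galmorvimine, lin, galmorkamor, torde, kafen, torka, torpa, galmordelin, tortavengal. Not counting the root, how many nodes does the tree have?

72

Trace insertions, counting only characters that open a new branch:
  "tormorvifen" → 11 new (t, o, r, m, o, r, v, i, f, e, n)
  "galmorlintor" → 12 new (g, a, l, m, o, r, l, i, n, t, o, r)
  "galmorpasopa" → prefix "galmor" already present; 6 new (p, a, s, o, p, a)
  "fenro" → 5 new (f, e, n, r, o)
  "galmorvimine" → prefix "galmor" already present; 6 new (v, i, m, i, n, e)
  "lin" → 3 new (l, i, n)
  "galmorkamor" → prefix "galmor" already present; 5 new (k, a, m, o, r)
  "torde" → prefix "tor" already present; 2 new (d, e)
  "kafen" → 5 new (k, a, f, e, n)
  "torka" → prefix "tor" already present; 2 new (k, a)
  "torpa" → prefix "tor" already present; 2 new (p, a)
  "galmordelin" → prefix "galmor" already present; 5 new (d, e, l, i, n)
  "tortavengal" → prefix "tor" already present; 8 new (t, a, v, e, n, g, a, l)
Total nodes = 11 + 12 + 6 + 5 + 6 + 3 + 5 + 2 + 5 + 2 + 2 + 5 + 8 = 72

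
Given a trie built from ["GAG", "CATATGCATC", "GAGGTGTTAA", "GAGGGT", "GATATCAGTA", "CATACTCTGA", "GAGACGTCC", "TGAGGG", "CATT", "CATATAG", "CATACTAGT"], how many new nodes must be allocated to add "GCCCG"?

4

The longest prefix of "GCCCG" already in the trie is "G" (length 1).
So 5 − 1 = 4 new nodes.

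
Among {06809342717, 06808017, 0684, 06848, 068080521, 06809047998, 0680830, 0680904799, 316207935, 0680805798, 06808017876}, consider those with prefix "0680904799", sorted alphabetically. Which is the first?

Filter for "0680904799…" and sort: "0680904799", "06809047998"
The 1st is 0680904799.

0680904799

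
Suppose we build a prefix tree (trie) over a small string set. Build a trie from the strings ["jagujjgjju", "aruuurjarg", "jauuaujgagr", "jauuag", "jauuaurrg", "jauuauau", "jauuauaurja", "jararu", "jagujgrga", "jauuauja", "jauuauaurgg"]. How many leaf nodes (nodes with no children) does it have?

Leaves are exactly the stored words that no other stored word extends.
Those words: "aruuurjarg", "jagujgrga", "jagujjgjju", "jararu", "jauuag", "jauuauaurgg", "jauuauaurja", "jauuauja", "jauuaujgagr", "jauuaurrg"
Leaf count: 10

10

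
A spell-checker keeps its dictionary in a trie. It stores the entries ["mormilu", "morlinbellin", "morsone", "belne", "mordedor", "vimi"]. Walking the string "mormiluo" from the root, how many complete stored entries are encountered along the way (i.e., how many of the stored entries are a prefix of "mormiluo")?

Check each prefix of "mormiluo" against the stored set — each match is an end-marker on the path.
Prefixes of the query that are stored words: "mormilu"
Count: 1

1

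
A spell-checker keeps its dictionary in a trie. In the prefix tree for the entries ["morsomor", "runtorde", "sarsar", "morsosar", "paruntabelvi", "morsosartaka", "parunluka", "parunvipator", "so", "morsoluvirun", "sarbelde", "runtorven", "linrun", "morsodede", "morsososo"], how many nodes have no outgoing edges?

A leaf is a node with no children — equivalently, the end of a word that is not a proper prefix of any other stored word.
Those words: "linrun", "morsodede", "morsoluvirun", "morsomor", "morsosartaka", "morsososo", "parunluka", "paruntabelvi", "parunvipator", "runtorde", "runtorven", "sarbelde", "sarsar", "so"
Leaf count: 14

14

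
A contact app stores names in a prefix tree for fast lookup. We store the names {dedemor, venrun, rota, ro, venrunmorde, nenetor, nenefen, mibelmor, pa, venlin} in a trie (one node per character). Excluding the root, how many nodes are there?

Count nodes per top-level branch (shared prefixes stored once):
  'd'-branch (dedemor): 7 nodes
  'm'-branch (mibelmor): 8 nodes
  'n'-branch (nenefen, nenetor): 10 nodes
  'p'-branch (pa): 2 nodes
  'r'-branch (ro, rota): 4 nodes
  'v'-branch (venlin, venrun, venrunmorde): 14 nodes
Sum: 45

45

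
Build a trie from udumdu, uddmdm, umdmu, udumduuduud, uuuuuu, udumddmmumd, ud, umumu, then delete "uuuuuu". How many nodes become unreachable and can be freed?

A node on "uuuuuu"'s path can go only if nothing else ends at it or branches off below it.
The suffix "uuuuu" (5 nodes) is used only by "uuuuuu"; the node for "u" still has the child "d", so pruning stops there.
Nodes removed: 5

5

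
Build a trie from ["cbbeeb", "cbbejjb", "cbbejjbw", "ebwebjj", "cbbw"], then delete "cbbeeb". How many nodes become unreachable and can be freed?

After clearing the end-marker at "cbbeeb", prune upward until reaching a node still needed by another word.
The suffix "eb" (2 nodes) is used only by "cbbeeb"; the node for "cbbe" still has the child "j", so pruning stops there.
Nodes removed: 2

2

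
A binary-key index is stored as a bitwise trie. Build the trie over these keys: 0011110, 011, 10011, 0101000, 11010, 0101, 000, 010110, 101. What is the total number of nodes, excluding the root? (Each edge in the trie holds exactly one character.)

Count nodes per top-level branch (shared prefixes stored once):
  '0'-branch (000, 0011110, 0101, 0101000, 010110, 011): 17 nodes
  '1'-branch (10011, 101, 11010): 10 nodes
Sum: 27

27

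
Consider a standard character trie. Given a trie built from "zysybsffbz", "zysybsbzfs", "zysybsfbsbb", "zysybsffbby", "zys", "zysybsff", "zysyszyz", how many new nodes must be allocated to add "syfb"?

4

No existing word starts with "s", so every character of "syfb" needs a new node.
4 − 0 = 4 new nodes.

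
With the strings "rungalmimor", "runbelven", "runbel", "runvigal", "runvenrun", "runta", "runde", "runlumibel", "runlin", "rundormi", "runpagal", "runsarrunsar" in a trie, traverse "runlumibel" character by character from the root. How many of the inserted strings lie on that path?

Walk "runlumibel" from the root; an end-of-word marker is hit whenever a stored word is a prefix of "runlumibel".
Prefixes of the query that are stored words: "runlumibel"
Count: 1

1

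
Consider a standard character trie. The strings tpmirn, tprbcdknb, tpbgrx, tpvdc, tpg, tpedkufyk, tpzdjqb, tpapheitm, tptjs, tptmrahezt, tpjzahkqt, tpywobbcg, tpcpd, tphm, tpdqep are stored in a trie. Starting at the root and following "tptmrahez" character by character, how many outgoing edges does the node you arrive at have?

1

Walk "tptmrahez" from the root, arriving at one node.
Distinct next characters after "tptmrahez": t.
That node has 1 child edge.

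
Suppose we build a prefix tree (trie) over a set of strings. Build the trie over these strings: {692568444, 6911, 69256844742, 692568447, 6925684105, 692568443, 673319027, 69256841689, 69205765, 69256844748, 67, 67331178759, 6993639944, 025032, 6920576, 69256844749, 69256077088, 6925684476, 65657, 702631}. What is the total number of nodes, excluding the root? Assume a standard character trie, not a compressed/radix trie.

73

Insert word by word; a character creates a node only if that edge doesn't already exist:
  "692568444" → 9 new (6, 9, 2, 5, 6, 8, 4, 4, 4)
  "6911" → prefix "69" already present; 2 new (1, 1)
  "69256844742" → prefix "69256844" already present; 3 new (7, 4, 2)
  "692568447" → prefix "692568447" already present; 0 new (none)
  "6925684105" → prefix "6925684" already present; 3 new (1, 0, 5)
  "692568443" → prefix "69256844" already present; 1 new (3)
  "673319027" → prefix "6" already present; 8 new (7, 3, 3, 1, 9, 0, 2, 7)
  "69256841689" → prefix "69256841" already present; 3 new (6, 8, 9)
  "69205765" → prefix "692" already present; 5 new (0, 5, 7, 6, 5)
  "69256844748" → prefix "6925684474" already present; 1 new (8)
  "67" → prefix "67" already present; 0 new (none)
  "67331178759" → prefix "67331" already present; 6 new (1, 7, 8, 7, 5, 9)
  "6993639944" → prefix "69" already present; 8 new (9, 3, 6, 3, 9, 9, 4, 4)
  "025032" → 6 new (0, 2, 5, 0, 3, 2)
  "6920576" → prefix "6920576" already present; 0 new (none)
  "69256844749" → prefix "6925684474" already present; 1 new (9)
  "69256077088" → prefix "69256" already present; 6 new (0, 7, 7, 0, 8, 8)
  "6925684476" → prefix "692568447" already present; 1 new (6)
  "65657" → prefix "6" already present; 4 new (5, 6, 5, 7)
  "702631" → 6 new (7, 0, 2, 6, 3, 1)
Total nodes = 9 + 2 + 3 + 0 + 3 + 1 + 8 + 3 + 5 + 1 + 0 + 6 + 8 + 6 + 0 + 1 + 6 + 1 + 4 + 6 = 73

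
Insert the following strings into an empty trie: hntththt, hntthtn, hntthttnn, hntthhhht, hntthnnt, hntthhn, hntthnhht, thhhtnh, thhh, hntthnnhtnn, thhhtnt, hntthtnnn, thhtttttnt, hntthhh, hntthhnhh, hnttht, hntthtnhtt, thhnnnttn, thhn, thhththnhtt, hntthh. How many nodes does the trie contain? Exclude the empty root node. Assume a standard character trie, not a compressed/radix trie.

62

Insert word by word; a character creates a node only if that edge doesn't already exist:
  "hntththt" → 8 new (h, n, t, t, h, t, h, t)
  "hntthtn" → prefix "hnttht" already present; 1 new (n)
  "hntthttnn" → prefix "hnttht" already present; 3 new (t, n, n)
  "hntthhhht" → prefix "hntth" already present; 4 new (h, h, h, t)
  "hntthnnt" → prefix "hntth" already present; 3 new (n, n, t)
  "hntthhn" → prefix "hntthh" already present; 1 new (n)
  "hntthnhht" → prefix "hntthn" already present; 3 new (h, h, t)
  "thhhtnh" → 7 new (t, h, h, h, t, n, h)
  "thhh" → prefix "thhh" already present; 0 new (none)
  "hntthnnhtnn" → prefix "hntthnn" already present; 4 new (h, t, n, n)
  "thhhtnt" → prefix "thhhtn" already present; 1 new (t)
  "hntthtnnn" → prefix "hntthtn" already present; 2 new (n, n)
  "thhtttttnt" → prefix "thh" already present; 7 new (t, t, t, t, t, n, t)
  "hntthhh" → prefix "hntthhh" already present; 0 new (none)
  "hntthhnhh" → prefix "hntthhn" already present; 2 new (h, h)
  "hnttht" → prefix "hnttht" already present; 0 new (none)
  "hntthtnhtt" → prefix "hntthtn" already present; 3 new (h, t, t)
  "thhnnnttn" → prefix "thh" already present; 6 new (n, n, n, t, t, n)
  "thhn" → prefix "thhn" already present; 0 new (none)
  "thhththnhtt" → prefix "thht" already present; 7 new (h, t, h, n, h, t, t)
  "hntthh" → prefix "hntthh" already present; 0 new (none)
Total nodes = 8 + 1 + 3 + 4 + 3 + 1 + 3 + 7 + 0 + 4 + 1 + 2 + 7 + 0 + 2 + 0 + 3 + 6 + 0 + 7 + 0 = 62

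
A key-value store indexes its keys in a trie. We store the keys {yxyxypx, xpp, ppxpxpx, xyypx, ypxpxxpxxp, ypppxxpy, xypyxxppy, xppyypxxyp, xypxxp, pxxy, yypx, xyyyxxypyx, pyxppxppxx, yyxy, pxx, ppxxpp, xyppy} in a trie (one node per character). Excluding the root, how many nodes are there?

For each word, the new-node count is its length minus the longest prefix already in the trie:
  "yxyxypx" → 7 new (y, x, y, x, y, p, x)
  "xpp" → 3 new (x, p, p)
  "ppxpxpx" → 7 new (p, p, x, p, x, p, x)
  "xyypx" → prefix "x" already present; 4 new (y, y, p, x)
  "ypxpxxpxxp" → prefix "y" already present; 9 new (p, x, p, x, x, p, x, x, p)
  "ypppxxpy" → prefix "yp" already present; 6 new (p, p, x, x, p, y)
  "xypyxxppy" → prefix "xy" already present; 7 new (p, y, x, x, p, p, y)
  "xppyypxxyp" → prefix "xpp" already present; 7 new (y, y, p, x, x, y, p)
  "xypxxp" → prefix "xyp" already present; 3 new (x, x, p)
  "pxxy" → prefix "p" already present; 3 new (x, x, y)
  "yypx" → prefix "y" already present; 3 new (y, p, x)
  "xyyyxxypyx" → prefix "xyy" already present; 7 new (y, x, x, y, p, y, x)
  "pyxppxppxx" → prefix "p" already present; 9 new (y, x, p, p, x, p, p, x, x)
  "yyxy" → prefix "yy" already present; 2 new (x, y)
  "pxx" → prefix "pxx" already present; 0 new (none)
  "ppxxpp" → prefix "ppx" already present; 3 new (x, p, p)
  "xyppy" → prefix "xyp" already present; 2 new (p, y)
Total nodes = 7 + 3 + 7 + 4 + 9 + 6 + 7 + 7 + 3 + 3 + 3 + 7 + 9 + 2 + 0 + 3 + 2 = 82

82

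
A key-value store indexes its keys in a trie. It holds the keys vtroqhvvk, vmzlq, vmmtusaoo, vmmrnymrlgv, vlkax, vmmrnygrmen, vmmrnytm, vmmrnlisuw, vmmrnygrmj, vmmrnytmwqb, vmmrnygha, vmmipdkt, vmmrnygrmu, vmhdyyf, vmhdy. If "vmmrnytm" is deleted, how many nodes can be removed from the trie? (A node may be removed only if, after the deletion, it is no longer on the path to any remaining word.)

0

Walk "vmmrnytm" from the leaf back toward the root, removing each node that no remaining word uses.
Every node on "vmmrnytm" is still needed (e.g. by "vmmrnytmwqb"), so nothing is freed.
Nodes removed: 0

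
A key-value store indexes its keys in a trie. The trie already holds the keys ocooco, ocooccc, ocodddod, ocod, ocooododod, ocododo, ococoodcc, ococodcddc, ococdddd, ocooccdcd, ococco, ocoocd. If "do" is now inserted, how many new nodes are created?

2

No existing word starts with "d", so every character of "do" needs a new node.
2 − 0 = 2 new nodes.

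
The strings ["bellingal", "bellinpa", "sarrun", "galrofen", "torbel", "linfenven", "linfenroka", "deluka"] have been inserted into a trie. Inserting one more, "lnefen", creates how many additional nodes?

5

Walking "lnefen" from the root, the first 1 characters ("l") follow existing edges; "n" is the first miss.
Each of the 5 remaining characters creates one node.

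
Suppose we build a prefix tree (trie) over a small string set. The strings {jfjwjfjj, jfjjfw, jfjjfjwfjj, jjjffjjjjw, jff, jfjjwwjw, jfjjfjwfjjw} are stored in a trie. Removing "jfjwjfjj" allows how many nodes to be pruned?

5

Walk "jfjwjfjj" from the leaf back toward the root, removing each node that no remaining word uses.
The suffix "wjfjj" (5 nodes) is used only by "jfjwjfjj"; the node for "jfj" still has the child "j", so pruning stops there.
Nodes removed: 5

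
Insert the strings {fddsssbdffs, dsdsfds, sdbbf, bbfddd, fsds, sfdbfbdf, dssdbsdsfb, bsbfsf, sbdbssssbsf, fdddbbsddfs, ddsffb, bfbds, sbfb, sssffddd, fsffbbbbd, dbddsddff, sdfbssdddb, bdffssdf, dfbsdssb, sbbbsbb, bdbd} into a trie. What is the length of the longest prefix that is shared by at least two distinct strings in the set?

3

Look for the deepest trie node that still has at least two words in its subtree.
"fdddbbsddfs" and "fddsssbdffs" agree on "fdd" (3 characters) before diverging; nothing deeper is shared.
Longest shared-prefix length: 3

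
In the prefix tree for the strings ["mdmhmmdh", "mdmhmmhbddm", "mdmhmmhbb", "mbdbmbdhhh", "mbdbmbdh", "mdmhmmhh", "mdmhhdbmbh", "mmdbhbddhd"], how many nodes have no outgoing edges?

Leaves are exactly the stored words that no other stored word extends.
Those words: "mbdbmbdhhh", "mdmhhdbmbh", "mdmhmmdh", "mdmhmmhbb", "mdmhmmhbddm", "mdmhmmhh", "mmdbhbddhd"
Leaf count: 7

7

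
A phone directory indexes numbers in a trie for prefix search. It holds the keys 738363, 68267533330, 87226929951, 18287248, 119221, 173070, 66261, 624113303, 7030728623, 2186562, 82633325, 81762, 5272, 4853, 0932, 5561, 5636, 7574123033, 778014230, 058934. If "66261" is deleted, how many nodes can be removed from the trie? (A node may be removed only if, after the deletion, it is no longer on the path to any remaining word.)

4

A node on "66261"'s path can go only if nothing else ends at it or branches off below it.
The suffix "6261" (4 nodes) is used only by "66261"; the node for "6" still has the child "8", so pruning stops there.
Nodes removed: 4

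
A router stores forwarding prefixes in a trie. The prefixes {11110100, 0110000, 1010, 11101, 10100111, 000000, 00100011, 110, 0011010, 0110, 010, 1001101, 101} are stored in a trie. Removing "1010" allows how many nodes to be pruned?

0

After clearing the end-marker at "1010", prune upward until reaching a node still needed by another word.
Every node on "1010" is still needed (e.g. by "10100111"), so nothing is freed.
Nodes removed: 0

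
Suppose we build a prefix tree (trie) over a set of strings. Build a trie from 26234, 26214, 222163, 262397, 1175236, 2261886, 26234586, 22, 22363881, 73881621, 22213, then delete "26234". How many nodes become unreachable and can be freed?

After clearing the end-marker at "26234", prune upward until reaching a node still needed by another word.
Every node on "26234" is still needed (e.g. by "26234586"), so nothing is freed.
Nodes removed: 0

0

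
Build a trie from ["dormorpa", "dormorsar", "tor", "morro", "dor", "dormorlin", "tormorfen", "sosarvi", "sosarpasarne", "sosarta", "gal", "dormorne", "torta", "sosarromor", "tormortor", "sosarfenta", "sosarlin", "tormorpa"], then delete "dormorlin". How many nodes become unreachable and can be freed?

A node on "dormorlin"'s path can go only if nothing else ends at it or branches off below it.
The suffix "lin" (3 nodes) is used only by "dormorlin"; the node for "dormor" still has the child "p", so pruning stops there.
Nodes removed: 3

3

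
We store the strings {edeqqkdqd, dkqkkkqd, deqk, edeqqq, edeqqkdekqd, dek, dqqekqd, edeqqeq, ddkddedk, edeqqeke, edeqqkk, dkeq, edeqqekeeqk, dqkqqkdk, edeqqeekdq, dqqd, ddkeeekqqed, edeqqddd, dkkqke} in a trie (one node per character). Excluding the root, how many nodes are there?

75

Count nodes per top-level branch (shared prefixes stored once):
  'd'-branch (ddkddedk, ddkeeekqqed, dek, deqk, dkeq, dkkqke, dkqkkkqd, dqkqqkdk, dqqd, dqqekqd): 46 nodes
  'e'-branch (edeqqddd, edeqqeekdq, edeqqeke, edeqqekeeqk, edeqqeq, edeqqkdekqd, edeqqkdqd, edeqqkk, edeqqq): 29 nodes
Sum: 75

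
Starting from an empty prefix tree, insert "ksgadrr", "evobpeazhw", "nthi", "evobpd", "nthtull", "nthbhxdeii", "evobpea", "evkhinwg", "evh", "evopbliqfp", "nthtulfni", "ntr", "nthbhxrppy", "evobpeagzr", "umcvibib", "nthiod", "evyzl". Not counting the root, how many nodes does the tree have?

For each word, the new-node count is its length minus the longest prefix already in the trie:
  "ksgadrr" → 7 new (k, s, g, a, d, r, r)
  "evobpeazhw" → 10 new (e, v, o, b, p, e, a, z, h, w)
  "nthi" → 4 new (n, t, h, i)
  "evobpd" → prefix "evobp" already present; 1 new (d)
  "nthtull" → prefix "nth" already present; 4 new (t, u, l, l)
  "nthbhxdeii" → prefix "nth" already present; 7 new (b, h, x, d, e, i, i)
  "evobpea" → prefix "evobpea" already present; 0 new (none)
  "evkhinwg" → prefix "ev" already present; 6 new (k, h, i, n, w, g)
  "evh" → prefix "ev" already present; 1 new (h)
  "evopbliqfp" → prefix "evo" already present; 7 new (p, b, l, i, q, f, p)
  "nthtulfni" → prefix "nthtul" already present; 3 new (f, n, i)
  "ntr" → prefix "nt" already present; 1 new (r)
  "nthbhxrppy" → prefix "nthbhx" already present; 4 new (r, p, p, y)
  "evobpeagzr" → prefix "evobpea" already present; 3 new (g, z, r)
  "umcvibib" → 8 new (u, m, c, v, i, b, i, b)
  "nthiod" → prefix "nthi" already present; 2 new (o, d)
  "evyzl" → prefix "ev" already present; 3 new (y, z, l)
Total nodes = 7 + 10 + 4 + 1 + 4 + 7 + 0 + 6 + 1 + 7 + 3 + 1 + 4 + 3 + 8 + 2 + 3 = 71

71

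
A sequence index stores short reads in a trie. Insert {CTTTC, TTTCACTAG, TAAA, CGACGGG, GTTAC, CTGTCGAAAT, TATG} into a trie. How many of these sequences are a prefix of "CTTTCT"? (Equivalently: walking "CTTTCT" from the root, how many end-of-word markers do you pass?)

Walk "CTTTCT" from the root; an end-of-word marker is hit whenever a stored word is a prefix of "CTTTCT".
Prefixes of the query that are stored words: "CTTTC"
Count: 1

1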